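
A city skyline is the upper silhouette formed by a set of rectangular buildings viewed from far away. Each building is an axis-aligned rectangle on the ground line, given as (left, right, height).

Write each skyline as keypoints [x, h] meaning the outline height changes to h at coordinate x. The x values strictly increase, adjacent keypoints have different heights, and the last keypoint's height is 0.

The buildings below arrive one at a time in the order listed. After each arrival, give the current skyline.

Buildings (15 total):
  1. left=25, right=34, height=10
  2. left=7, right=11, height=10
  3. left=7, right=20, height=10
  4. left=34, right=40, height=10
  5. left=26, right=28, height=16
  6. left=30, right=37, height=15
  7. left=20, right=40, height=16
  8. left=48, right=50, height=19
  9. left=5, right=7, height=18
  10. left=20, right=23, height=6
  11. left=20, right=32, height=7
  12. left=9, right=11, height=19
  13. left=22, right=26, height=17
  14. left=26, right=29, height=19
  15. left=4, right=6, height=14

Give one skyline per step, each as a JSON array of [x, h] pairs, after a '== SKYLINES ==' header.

== SKYLINES ==
[[25,10],[34,0]]
[[7,10],[11,0],[25,10],[34,0]]
[[7,10],[20,0],[25,10],[34,0]]
[[7,10],[20,0],[25,10],[40,0]]
[[7,10],[20,0],[25,10],[26,16],[28,10],[40,0]]
[[7,10],[20,0],[25,10],[26,16],[28,10],[30,15],[37,10],[40,0]]
[[7,10],[20,16],[40,0]]
[[7,10],[20,16],[40,0],[48,19],[50,0]]
[[5,18],[7,10],[20,16],[40,0],[48,19],[50,0]]
[[5,18],[7,10],[20,16],[40,0],[48,19],[50,0]]
[[5,18],[7,10],[20,16],[40,0],[48,19],[50,0]]
[[5,18],[7,10],[9,19],[11,10],[20,16],[40,0],[48,19],[50,0]]
[[5,18],[7,10],[9,19],[11,10],[20,16],[22,17],[26,16],[40,0],[48,19],[50,0]]
[[5,18],[7,10],[9,19],[11,10],[20,16],[22,17],[26,19],[29,16],[40,0],[48,19],[50,0]]
[[4,14],[5,18],[7,10],[9,19],[11,10],[20,16],[22,17],[26,19],[29,16],[40,0],[48,19],[50,0]]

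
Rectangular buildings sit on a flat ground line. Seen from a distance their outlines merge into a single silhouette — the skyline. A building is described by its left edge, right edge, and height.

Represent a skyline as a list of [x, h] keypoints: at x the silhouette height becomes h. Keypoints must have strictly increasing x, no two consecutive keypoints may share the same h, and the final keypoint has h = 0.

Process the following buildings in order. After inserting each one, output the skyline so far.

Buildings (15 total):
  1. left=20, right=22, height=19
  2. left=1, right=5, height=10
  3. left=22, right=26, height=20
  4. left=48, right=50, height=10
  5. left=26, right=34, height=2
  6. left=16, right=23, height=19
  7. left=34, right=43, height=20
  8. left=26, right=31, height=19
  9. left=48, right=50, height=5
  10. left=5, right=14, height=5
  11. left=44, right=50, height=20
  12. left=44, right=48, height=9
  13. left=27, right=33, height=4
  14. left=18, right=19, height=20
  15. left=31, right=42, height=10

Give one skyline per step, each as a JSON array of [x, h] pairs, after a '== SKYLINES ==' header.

== SKYLINES ==
[[20,19],[22,0]]
[[1,10],[5,0],[20,19],[22,0]]
[[1,10],[5,0],[20,19],[22,20],[26,0]]
[[1,10],[5,0],[20,19],[22,20],[26,0],[48,10],[50,0]]
[[1,10],[5,0],[20,19],[22,20],[26,2],[34,0],[48,10],[50,0]]
[[1,10],[5,0],[16,19],[22,20],[26,2],[34,0],[48,10],[50,0]]
[[1,10],[5,0],[16,19],[22,20],[26,2],[34,20],[43,0],[48,10],[50,0]]
[[1,10],[5,0],[16,19],[22,20],[26,19],[31,2],[34,20],[43,0],[48,10],[50,0]]
[[1,10],[5,0],[16,19],[22,20],[26,19],[31,2],[34,20],[43,0],[48,10],[50,0]]
[[1,10],[5,5],[14,0],[16,19],[22,20],[26,19],[31,2],[34,20],[43,0],[48,10],[50,0]]
[[1,10],[5,5],[14,0],[16,19],[22,20],[26,19],[31,2],[34,20],[43,0],[44,20],[50,0]]
[[1,10],[5,5],[14,0],[16,19],[22,20],[26,19],[31,2],[34,20],[43,0],[44,20],[50,0]]
[[1,10],[5,5],[14,0],[16,19],[22,20],[26,19],[31,4],[33,2],[34,20],[43,0],[44,20],[50,0]]
[[1,10],[5,5],[14,0],[16,19],[18,20],[19,19],[22,20],[26,19],[31,4],[33,2],[34,20],[43,0],[44,20],[50,0]]
[[1,10],[5,5],[14,0],[16,19],[18,20],[19,19],[22,20],[26,19],[31,10],[34,20],[43,0],[44,20],[50,0]]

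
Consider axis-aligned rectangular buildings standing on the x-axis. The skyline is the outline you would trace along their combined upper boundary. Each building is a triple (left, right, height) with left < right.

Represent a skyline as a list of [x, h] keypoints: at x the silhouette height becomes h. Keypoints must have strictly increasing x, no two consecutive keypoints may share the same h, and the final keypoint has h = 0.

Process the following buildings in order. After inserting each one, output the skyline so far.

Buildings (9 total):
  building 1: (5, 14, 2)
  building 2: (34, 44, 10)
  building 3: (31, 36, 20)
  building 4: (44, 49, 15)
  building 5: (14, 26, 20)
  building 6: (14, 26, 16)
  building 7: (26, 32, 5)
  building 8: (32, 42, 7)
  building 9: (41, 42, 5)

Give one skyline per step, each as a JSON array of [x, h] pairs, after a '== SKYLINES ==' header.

== SKYLINES ==
[[5,2],[14,0]]
[[5,2],[14,0],[34,10],[44,0]]
[[5,2],[14,0],[31,20],[36,10],[44,0]]
[[5,2],[14,0],[31,20],[36,10],[44,15],[49,0]]
[[5,2],[14,20],[26,0],[31,20],[36,10],[44,15],[49,0]]
[[5,2],[14,20],[26,0],[31,20],[36,10],[44,15],[49,0]]
[[5,2],[14,20],[26,5],[31,20],[36,10],[44,15],[49,0]]
[[5,2],[14,20],[26,5],[31,20],[36,10],[44,15],[49,0]]
[[5,2],[14,20],[26,5],[31,20],[36,10],[44,15],[49,0]]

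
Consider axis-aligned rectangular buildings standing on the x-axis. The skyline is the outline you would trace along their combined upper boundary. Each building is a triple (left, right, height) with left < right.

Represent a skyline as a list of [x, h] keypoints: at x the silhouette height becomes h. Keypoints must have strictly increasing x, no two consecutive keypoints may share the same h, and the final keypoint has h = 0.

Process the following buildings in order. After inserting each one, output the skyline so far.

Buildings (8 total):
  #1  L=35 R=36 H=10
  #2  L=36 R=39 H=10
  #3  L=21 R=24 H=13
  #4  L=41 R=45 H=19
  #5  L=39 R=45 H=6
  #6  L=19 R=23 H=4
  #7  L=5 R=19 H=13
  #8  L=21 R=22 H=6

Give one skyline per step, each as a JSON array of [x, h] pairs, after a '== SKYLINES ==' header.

== SKYLINES ==
[[35,10],[36,0]]
[[35,10],[39,0]]
[[21,13],[24,0],[35,10],[39,0]]
[[21,13],[24,0],[35,10],[39,0],[41,19],[45,0]]
[[21,13],[24,0],[35,10],[39,6],[41,19],[45,0]]
[[19,4],[21,13],[24,0],[35,10],[39,6],[41,19],[45,0]]
[[5,13],[19,4],[21,13],[24,0],[35,10],[39,6],[41,19],[45,0]]
[[5,13],[19,4],[21,13],[24,0],[35,10],[39,6],[41,19],[45,0]]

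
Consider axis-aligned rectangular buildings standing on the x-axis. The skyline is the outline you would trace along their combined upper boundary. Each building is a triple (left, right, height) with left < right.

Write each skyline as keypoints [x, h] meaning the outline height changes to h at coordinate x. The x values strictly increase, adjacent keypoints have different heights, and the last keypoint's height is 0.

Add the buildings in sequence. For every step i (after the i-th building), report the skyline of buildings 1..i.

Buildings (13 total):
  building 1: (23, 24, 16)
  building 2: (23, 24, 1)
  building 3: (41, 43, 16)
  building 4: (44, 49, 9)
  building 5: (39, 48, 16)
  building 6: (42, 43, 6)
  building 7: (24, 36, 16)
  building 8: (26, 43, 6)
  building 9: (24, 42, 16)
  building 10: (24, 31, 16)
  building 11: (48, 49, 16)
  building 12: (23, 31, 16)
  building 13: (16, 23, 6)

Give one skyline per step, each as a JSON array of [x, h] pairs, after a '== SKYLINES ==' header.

== SKYLINES ==
[[23,16],[24,0]]
[[23,16],[24,0]]
[[23,16],[24,0],[41,16],[43,0]]
[[23,16],[24,0],[41,16],[43,0],[44,9],[49,0]]
[[23,16],[24,0],[39,16],[48,9],[49,0]]
[[23,16],[24,0],[39,16],[48,9],[49,0]]
[[23,16],[36,0],[39,16],[48,9],[49,0]]
[[23,16],[36,6],[39,16],[48,9],[49,0]]
[[23,16],[48,9],[49,0]]
[[23,16],[48,9],[49,0]]
[[23,16],[49,0]]
[[23,16],[49,0]]
[[16,6],[23,16],[49,0]]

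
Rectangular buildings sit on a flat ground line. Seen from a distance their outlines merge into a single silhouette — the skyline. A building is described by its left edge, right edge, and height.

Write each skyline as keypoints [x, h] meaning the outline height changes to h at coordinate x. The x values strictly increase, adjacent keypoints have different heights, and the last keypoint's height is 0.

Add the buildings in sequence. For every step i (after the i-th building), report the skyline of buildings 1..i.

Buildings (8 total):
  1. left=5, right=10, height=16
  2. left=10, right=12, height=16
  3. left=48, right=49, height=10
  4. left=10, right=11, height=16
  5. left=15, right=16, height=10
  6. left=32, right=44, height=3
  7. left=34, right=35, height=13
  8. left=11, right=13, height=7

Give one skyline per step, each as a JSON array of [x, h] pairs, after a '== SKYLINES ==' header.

== SKYLINES ==
[[5,16],[10,0]]
[[5,16],[12,0]]
[[5,16],[12,0],[48,10],[49,0]]
[[5,16],[12,0],[48,10],[49,0]]
[[5,16],[12,0],[15,10],[16,0],[48,10],[49,0]]
[[5,16],[12,0],[15,10],[16,0],[32,3],[44,0],[48,10],[49,0]]
[[5,16],[12,0],[15,10],[16,0],[32,3],[34,13],[35,3],[44,0],[48,10],[49,0]]
[[5,16],[12,7],[13,0],[15,10],[16,0],[32,3],[34,13],[35,3],[44,0],[48,10],[49,0]]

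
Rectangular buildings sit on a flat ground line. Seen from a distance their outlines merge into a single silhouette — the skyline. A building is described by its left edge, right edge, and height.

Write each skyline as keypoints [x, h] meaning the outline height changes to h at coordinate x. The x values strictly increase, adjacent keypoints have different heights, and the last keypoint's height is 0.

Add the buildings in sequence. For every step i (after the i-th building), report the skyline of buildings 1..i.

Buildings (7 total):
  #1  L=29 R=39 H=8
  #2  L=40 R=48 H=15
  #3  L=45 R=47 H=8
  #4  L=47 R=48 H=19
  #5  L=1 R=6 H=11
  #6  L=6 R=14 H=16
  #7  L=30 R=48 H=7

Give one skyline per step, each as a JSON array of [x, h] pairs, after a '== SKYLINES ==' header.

== SKYLINES ==
[[29,8],[39,0]]
[[29,8],[39,0],[40,15],[48,0]]
[[29,8],[39,0],[40,15],[48,0]]
[[29,8],[39,0],[40,15],[47,19],[48,0]]
[[1,11],[6,0],[29,8],[39,0],[40,15],[47,19],[48,0]]
[[1,11],[6,16],[14,0],[29,8],[39,0],[40,15],[47,19],[48,0]]
[[1,11],[6,16],[14,0],[29,8],[39,7],[40,15],[47,19],[48,0]]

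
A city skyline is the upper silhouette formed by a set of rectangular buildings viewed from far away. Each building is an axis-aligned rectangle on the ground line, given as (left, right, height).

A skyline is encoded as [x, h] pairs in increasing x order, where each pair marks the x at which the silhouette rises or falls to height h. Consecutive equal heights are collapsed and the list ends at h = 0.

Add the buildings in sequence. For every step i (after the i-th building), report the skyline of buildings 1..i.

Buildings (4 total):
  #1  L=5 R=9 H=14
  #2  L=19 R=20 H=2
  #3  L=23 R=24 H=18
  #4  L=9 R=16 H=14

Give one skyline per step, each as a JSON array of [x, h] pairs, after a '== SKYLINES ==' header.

== SKYLINES ==
[[5,14],[9,0]]
[[5,14],[9,0],[19,2],[20,0]]
[[5,14],[9,0],[19,2],[20,0],[23,18],[24,0]]
[[5,14],[16,0],[19,2],[20,0],[23,18],[24,0]]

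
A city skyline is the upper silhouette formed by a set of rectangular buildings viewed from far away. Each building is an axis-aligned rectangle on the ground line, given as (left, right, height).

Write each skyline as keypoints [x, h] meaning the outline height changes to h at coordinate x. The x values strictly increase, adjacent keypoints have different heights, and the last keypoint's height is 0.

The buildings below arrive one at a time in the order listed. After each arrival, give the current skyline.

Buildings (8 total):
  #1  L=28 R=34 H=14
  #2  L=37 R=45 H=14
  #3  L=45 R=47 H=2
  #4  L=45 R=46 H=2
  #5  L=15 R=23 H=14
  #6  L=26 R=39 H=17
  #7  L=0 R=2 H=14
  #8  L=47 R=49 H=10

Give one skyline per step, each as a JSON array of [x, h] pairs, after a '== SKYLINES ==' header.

== SKYLINES ==
[[28,14],[34,0]]
[[28,14],[34,0],[37,14],[45,0]]
[[28,14],[34,0],[37,14],[45,2],[47,0]]
[[28,14],[34,0],[37,14],[45,2],[47,0]]
[[15,14],[23,0],[28,14],[34,0],[37,14],[45,2],[47,0]]
[[15,14],[23,0],[26,17],[39,14],[45,2],[47,0]]
[[0,14],[2,0],[15,14],[23,0],[26,17],[39,14],[45,2],[47,0]]
[[0,14],[2,0],[15,14],[23,0],[26,17],[39,14],[45,2],[47,10],[49,0]]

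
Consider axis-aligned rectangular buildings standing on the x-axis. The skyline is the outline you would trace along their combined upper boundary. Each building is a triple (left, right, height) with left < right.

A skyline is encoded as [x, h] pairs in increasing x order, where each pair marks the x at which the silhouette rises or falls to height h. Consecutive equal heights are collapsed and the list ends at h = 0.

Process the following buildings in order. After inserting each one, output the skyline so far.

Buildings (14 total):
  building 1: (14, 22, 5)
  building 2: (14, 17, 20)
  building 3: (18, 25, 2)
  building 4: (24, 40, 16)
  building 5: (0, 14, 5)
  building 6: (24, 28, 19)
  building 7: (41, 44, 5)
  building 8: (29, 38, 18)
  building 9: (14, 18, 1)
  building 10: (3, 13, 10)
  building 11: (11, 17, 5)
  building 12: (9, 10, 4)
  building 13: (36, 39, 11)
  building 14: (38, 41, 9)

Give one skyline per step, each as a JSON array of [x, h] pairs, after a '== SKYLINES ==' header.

== SKYLINES ==
[[14,5],[22,0]]
[[14,20],[17,5],[22,0]]
[[14,20],[17,5],[22,2],[25,0]]
[[14,20],[17,5],[22,2],[24,16],[40,0]]
[[0,5],[14,20],[17,5],[22,2],[24,16],[40,0]]
[[0,5],[14,20],[17,5],[22,2],[24,19],[28,16],[40,0]]
[[0,5],[14,20],[17,5],[22,2],[24,19],[28,16],[40,0],[41,5],[44,0]]
[[0,5],[14,20],[17,5],[22,2],[24,19],[28,16],[29,18],[38,16],[40,0],[41,5],[44,0]]
[[0,5],[14,20],[17,5],[22,2],[24,19],[28,16],[29,18],[38,16],[40,0],[41,5],[44,0]]
[[0,5],[3,10],[13,5],[14,20],[17,5],[22,2],[24,19],[28,16],[29,18],[38,16],[40,0],[41,5],[44,0]]
[[0,5],[3,10],[13,5],[14,20],[17,5],[22,2],[24,19],[28,16],[29,18],[38,16],[40,0],[41,5],[44,0]]
[[0,5],[3,10],[13,5],[14,20],[17,5],[22,2],[24,19],[28,16],[29,18],[38,16],[40,0],[41,5],[44,0]]
[[0,5],[3,10],[13,5],[14,20],[17,5],[22,2],[24,19],[28,16],[29,18],[38,16],[40,0],[41,5],[44,0]]
[[0,5],[3,10],[13,5],[14,20],[17,5],[22,2],[24,19],[28,16],[29,18],[38,16],[40,9],[41,5],[44,0]]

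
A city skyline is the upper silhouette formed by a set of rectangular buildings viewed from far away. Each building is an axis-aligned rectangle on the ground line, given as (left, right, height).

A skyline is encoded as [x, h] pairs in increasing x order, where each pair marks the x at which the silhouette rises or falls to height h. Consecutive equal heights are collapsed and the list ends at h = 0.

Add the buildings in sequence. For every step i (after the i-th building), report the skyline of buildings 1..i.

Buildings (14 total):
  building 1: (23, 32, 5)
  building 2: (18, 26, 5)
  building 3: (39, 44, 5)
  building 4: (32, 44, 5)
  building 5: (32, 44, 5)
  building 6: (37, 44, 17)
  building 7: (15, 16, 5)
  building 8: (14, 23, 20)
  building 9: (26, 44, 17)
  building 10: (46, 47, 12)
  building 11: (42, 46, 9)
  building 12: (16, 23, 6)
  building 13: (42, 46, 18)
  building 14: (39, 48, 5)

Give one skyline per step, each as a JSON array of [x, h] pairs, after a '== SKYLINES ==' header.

== SKYLINES ==
[[23,5],[32,0]]
[[18,5],[32,0]]
[[18,5],[32,0],[39,5],[44,0]]
[[18,5],[44,0]]
[[18,5],[44,0]]
[[18,5],[37,17],[44,0]]
[[15,5],[16,0],[18,5],[37,17],[44,0]]
[[14,20],[23,5],[37,17],[44,0]]
[[14,20],[23,5],[26,17],[44,0]]
[[14,20],[23,5],[26,17],[44,0],[46,12],[47,0]]
[[14,20],[23,5],[26,17],[44,9],[46,12],[47,0]]
[[14,20],[23,5],[26,17],[44,9],[46,12],[47,0]]
[[14,20],[23,5],[26,17],[42,18],[46,12],[47,0]]
[[14,20],[23,5],[26,17],[42,18],[46,12],[47,5],[48,0]]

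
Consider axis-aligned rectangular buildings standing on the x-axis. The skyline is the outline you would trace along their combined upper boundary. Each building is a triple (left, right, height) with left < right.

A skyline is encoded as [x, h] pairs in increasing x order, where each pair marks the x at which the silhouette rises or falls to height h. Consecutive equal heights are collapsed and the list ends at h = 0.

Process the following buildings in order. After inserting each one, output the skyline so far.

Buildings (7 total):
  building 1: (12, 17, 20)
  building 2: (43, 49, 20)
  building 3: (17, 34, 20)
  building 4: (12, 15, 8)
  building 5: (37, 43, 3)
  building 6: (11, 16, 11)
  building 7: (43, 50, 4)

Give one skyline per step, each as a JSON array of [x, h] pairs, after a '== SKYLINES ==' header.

== SKYLINES ==
[[12,20],[17,0]]
[[12,20],[17,0],[43,20],[49,0]]
[[12,20],[34,0],[43,20],[49,0]]
[[12,20],[34,0],[43,20],[49,0]]
[[12,20],[34,0],[37,3],[43,20],[49,0]]
[[11,11],[12,20],[34,0],[37,3],[43,20],[49,0]]
[[11,11],[12,20],[34,0],[37,3],[43,20],[49,4],[50,0]]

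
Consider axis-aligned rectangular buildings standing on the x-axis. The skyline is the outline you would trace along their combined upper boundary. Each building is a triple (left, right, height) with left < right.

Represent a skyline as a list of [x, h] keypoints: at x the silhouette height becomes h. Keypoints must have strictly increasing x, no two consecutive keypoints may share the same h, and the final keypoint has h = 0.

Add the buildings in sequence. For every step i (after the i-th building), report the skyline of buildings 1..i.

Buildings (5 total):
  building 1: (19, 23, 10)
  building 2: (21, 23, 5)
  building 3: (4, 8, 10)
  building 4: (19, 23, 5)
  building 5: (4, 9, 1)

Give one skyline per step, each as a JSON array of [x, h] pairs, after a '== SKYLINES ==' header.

== SKYLINES ==
[[19,10],[23,0]]
[[19,10],[23,0]]
[[4,10],[8,0],[19,10],[23,0]]
[[4,10],[8,0],[19,10],[23,0]]
[[4,10],[8,1],[9,0],[19,10],[23,0]]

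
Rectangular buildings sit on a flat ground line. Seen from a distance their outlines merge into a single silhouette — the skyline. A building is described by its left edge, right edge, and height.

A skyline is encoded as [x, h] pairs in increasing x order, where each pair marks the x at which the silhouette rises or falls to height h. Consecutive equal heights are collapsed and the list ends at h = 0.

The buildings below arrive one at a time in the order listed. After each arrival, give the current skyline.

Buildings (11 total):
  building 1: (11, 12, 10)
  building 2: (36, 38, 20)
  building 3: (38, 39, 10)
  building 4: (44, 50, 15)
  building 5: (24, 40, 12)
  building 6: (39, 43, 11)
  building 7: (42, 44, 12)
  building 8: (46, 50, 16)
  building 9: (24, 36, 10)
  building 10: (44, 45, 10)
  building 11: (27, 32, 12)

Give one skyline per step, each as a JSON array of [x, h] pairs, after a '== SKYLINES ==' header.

== SKYLINES ==
[[11,10],[12,0]]
[[11,10],[12,0],[36,20],[38,0]]
[[11,10],[12,0],[36,20],[38,10],[39,0]]
[[11,10],[12,0],[36,20],[38,10],[39,0],[44,15],[50,0]]
[[11,10],[12,0],[24,12],[36,20],[38,12],[40,0],[44,15],[50,0]]
[[11,10],[12,0],[24,12],[36,20],[38,12],[40,11],[43,0],[44,15],[50,0]]
[[11,10],[12,0],[24,12],[36,20],[38,12],[40,11],[42,12],[44,15],[50,0]]
[[11,10],[12,0],[24,12],[36,20],[38,12],[40,11],[42,12],[44,15],[46,16],[50,0]]
[[11,10],[12,0],[24,12],[36,20],[38,12],[40,11],[42,12],[44,15],[46,16],[50,0]]
[[11,10],[12,0],[24,12],[36,20],[38,12],[40,11],[42,12],[44,15],[46,16],[50,0]]
[[11,10],[12,0],[24,12],[36,20],[38,12],[40,11],[42,12],[44,15],[46,16],[50,0]]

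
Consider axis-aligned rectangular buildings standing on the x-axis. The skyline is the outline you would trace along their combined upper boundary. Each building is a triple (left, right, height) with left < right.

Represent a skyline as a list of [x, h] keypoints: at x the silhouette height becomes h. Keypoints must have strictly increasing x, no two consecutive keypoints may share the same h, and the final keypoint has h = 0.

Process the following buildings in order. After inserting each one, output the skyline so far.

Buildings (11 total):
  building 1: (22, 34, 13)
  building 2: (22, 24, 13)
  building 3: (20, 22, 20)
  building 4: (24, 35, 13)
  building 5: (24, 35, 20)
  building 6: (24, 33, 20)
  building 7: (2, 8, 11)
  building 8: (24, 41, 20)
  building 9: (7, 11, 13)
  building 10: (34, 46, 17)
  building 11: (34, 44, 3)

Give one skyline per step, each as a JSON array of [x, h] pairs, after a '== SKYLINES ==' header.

== SKYLINES ==
[[22,13],[34,0]]
[[22,13],[34,0]]
[[20,20],[22,13],[34,0]]
[[20,20],[22,13],[35,0]]
[[20,20],[22,13],[24,20],[35,0]]
[[20,20],[22,13],[24,20],[35,0]]
[[2,11],[8,0],[20,20],[22,13],[24,20],[35,0]]
[[2,11],[8,0],[20,20],[22,13],[24,20],[41,0]]
[[2,11],[7,13],[11,0],[20,20],[22,13],[24,20],[41,0]]
[[2,11],[7,13],[11,0],[20,20],[22,13],[24,20],[41,17],[46,0]]
[[2,11],[7,13],[11,0],[20,20],[22,13],[24,20],[41,17],[46,0]]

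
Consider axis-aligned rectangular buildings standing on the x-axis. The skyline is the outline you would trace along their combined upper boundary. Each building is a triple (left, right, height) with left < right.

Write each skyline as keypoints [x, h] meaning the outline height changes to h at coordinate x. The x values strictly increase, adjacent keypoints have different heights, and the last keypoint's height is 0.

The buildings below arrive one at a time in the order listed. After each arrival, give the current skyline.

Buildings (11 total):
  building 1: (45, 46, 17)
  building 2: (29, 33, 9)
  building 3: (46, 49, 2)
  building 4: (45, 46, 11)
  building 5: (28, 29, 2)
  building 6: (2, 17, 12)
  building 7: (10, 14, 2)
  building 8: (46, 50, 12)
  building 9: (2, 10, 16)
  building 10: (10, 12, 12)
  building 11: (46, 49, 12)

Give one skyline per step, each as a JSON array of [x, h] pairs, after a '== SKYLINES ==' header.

== SKYLINES ==
[[45,17],[46,0]]
[[29,9],[33,0],[45,17],[46,0]]
[[29,9],[33,0],[45,17],[46,2],[49,0]]
[[29,9],[33,0],[45,17],[46,2],[49,0]]
[[28,2],[29,9],[33,0],[45,17],[46,2],[49,0]]
[[2,12],[17,0],[28,2],[29,9],[33,0],[45,17],[46,2],[49,0]]
[[2,12],[17,0],[28,2],[29,9],[33,0],[45,17],[46,2],[49,0]]
[[2,12],[17,0],[28,2],[29,9],[33,0],[45,17],[46,12],[50,0]]
[[2,16],[10,12],[17,0],[28,2],[29,9],[33,0],[45,17],[46,12],[50,0]]
[[2,16],[10,12],[17,0],[28,2],[29,9],[33,0],[45,17],[46,12],[50,0]]
[[2,16],[10,12],[17,0],[28,2],[29,9],[33,0],[45,17],[46,12],[50,0]]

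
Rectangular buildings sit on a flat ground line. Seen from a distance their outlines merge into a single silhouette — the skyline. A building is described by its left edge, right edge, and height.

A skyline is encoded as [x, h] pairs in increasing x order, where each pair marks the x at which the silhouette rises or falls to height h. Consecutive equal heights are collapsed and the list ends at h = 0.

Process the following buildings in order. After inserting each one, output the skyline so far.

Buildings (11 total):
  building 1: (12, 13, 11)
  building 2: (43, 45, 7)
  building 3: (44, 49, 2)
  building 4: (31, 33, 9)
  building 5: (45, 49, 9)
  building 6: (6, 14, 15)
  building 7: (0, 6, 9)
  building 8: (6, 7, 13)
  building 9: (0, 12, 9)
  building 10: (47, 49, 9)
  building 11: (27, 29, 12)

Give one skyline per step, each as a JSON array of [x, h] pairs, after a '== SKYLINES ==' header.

== SKYLINES ==
[[12,11],[13,0]]
[[12,11],[13,0],[43,7],[45,0]]
[[12,11],[13,0],[43,7],[45,2],[49,0]]
[[12,11],[13,0],[31,9],[33,0],[43,7],[45,2],[49,0]]
[[12,11],[13,0],[31,9],[33,0],[43,7],[45,9],[49,0]]
[[6,15],[14,0],[31,9],[33,0],[43,7],[45,9],[49,0]]
[[0,9],[6,15],[14,0],[31,9],[33,0],[43,7],[45,9],[49,0]]
[[0,9],[6,15],[14,0],[31,9],[33,0],[43,7],[45,9],[49,0]]
[[0,9],[6,15],[14,0],[31,9],[33,0],[43,7],[45,9],[49,0]]
[[0,9],[6,15],[14,0],[31,9],[33,0],[43,7],[45,9],[49,0]]
[[0,9],[6,15],[14,0],[27,12],[29,0],[31,9],[33,0],[43,7],[45,9],[49,0]]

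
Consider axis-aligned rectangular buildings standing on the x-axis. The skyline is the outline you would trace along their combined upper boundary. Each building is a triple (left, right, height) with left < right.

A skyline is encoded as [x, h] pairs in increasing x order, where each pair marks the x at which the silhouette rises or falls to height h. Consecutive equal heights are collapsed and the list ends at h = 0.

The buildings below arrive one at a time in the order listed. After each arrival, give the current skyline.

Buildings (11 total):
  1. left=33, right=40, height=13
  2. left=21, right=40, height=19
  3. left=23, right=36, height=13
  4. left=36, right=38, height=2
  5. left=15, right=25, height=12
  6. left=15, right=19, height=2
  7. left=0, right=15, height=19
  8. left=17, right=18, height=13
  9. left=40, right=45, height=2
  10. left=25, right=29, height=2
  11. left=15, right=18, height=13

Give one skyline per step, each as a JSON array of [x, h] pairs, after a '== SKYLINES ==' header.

== SKYLINES ==
[[33,13],[40,0]]
[[21,19],[40,0]]
[[21,19],[40,0]]
[[21,19],[40,0]]
[[15,12],[21,19],[40,0]]
[[15,12],[21,19],[40,0]]
[[0,19],[15,12],[21,19],[40,0]]
[[0,19],[15,12],[17,13],[18,12],[21,19],[40,0]]
[[0,19],[15,12],[17,13],[18,12],[21,19],[40,2],[45,0]]
[[0,19],[15,12],[17,13],[18,12],[21,19],[40,2],[45,0]]
[[0,19],[15,13],[18,12],[21,19],[40,2],[45,0]]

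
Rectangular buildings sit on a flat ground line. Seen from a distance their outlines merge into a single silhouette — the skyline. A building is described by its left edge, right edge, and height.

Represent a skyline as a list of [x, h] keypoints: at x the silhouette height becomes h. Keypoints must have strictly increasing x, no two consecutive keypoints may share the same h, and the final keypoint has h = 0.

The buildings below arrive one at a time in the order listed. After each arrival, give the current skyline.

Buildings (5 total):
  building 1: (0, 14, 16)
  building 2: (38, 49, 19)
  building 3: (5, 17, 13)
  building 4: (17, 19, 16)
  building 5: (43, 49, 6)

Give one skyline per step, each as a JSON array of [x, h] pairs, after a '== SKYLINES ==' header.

== SKYLINES ==
[[0,16],[14,0]]
[[0,16],[14,0],[38,19],[49,0]]
[[0,16],[14,13],[17,0],[38,19],[49,0]]
[[0,16],[14,13],[17,16],[19,0],[38,19],[49,0]]
[[0,16],[14,13],[17,16],[19,0],[38,19],[49,0]]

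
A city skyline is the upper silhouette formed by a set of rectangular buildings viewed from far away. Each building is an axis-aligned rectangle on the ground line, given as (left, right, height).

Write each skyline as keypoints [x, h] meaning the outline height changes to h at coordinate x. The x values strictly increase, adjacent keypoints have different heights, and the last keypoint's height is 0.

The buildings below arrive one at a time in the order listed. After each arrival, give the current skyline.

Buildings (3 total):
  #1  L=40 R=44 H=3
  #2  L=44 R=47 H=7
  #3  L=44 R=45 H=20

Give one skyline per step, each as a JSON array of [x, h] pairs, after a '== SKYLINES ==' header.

== SKYLINES ==
[[40,3],[44,0]]
[[40,3],[44,7],[47,0]]
[[40,3],[44,20],[45,7],[47,0]]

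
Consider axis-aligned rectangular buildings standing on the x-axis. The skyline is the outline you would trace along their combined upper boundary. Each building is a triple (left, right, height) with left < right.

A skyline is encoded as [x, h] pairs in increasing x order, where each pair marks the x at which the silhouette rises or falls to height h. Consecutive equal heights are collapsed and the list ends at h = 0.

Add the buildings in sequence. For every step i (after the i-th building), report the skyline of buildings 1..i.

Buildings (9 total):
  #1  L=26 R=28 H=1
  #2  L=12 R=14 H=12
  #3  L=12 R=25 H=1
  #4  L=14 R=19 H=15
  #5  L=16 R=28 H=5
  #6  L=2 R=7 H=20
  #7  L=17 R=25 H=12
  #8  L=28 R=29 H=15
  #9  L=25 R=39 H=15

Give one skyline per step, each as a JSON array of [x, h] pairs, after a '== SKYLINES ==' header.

== SKYLINES ==
[[26,1],[28,0]]
[[12,12],[14,0],[26,1],[28,0]]
[[12,12],[14,1],[25,0],[26,1],[28,0]]
[[12,12],[14,15],[19,1],[25,0],[26,1],[28,0]]
[[12,12],[14,15],[19,5],[28,0]]
[[2,20],[7,0],[12,12],[14,15],[19,5],[28,0]]
[[2,20],[7,0],[12,12],[14,15],[19,12],[25,5],[28,0]]
[[2,20],[7,0],[12,12],[14,15],[19,12],[25,5],[28,15],[29,0]]
[[2,20],[7,0],[12,12],[14,15],[19,12],[25,15],[39,0]]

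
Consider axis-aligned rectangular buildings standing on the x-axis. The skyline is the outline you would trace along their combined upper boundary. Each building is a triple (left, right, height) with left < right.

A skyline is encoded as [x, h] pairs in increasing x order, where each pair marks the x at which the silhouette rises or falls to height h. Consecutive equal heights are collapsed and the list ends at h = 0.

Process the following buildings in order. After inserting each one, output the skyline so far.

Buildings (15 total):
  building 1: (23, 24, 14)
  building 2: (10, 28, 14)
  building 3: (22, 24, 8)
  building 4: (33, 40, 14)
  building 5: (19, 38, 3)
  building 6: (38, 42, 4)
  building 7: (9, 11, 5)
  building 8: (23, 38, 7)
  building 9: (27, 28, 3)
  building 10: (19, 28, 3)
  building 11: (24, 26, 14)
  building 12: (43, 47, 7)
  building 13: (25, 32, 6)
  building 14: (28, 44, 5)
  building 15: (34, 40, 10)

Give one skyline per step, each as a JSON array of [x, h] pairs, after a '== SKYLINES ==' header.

== SKYLINES ==
[[23,14],[24,0]]
[[10,14],[28,0]]
[[10,14],[28,0]]
[[10,14],[28,0],[33,14],[40,0]]
[[10,14],[28,3],[33,14],[40,0]]
[[10,14],[28,3],[33,14],[40,4],[42,0]]
[[9,5],[10,14],[28,3],[33,14],[40,4],[42,0]]
[[9,5],[10,14],[28,7],[33,14],[40,4],[42,0]]
[[9,5],[10,14],[28,7],[33,14],[40,4],[42,0]]
[[9,5],[10,14],[28,7],[33,14],[40,4],[42,0]]
[[9,5],[10,14],[28,7],[33,14],[40,4],[42,0]]
[[9,5],[10,14],[28,7],[33,14],[40,4],[42,0],[43,7],[47,0]]
[[9,5],[10,14],[28,7],[33,14],[40,4],[42,0],[43,7],[47,0]]
[[9,5],[10,14],[28,7],[33,14],[40,5],[43,7],[47,0]]
[[9,5],[10,14],[28,7],[33,14],[40,5],[43,7],[47,0]]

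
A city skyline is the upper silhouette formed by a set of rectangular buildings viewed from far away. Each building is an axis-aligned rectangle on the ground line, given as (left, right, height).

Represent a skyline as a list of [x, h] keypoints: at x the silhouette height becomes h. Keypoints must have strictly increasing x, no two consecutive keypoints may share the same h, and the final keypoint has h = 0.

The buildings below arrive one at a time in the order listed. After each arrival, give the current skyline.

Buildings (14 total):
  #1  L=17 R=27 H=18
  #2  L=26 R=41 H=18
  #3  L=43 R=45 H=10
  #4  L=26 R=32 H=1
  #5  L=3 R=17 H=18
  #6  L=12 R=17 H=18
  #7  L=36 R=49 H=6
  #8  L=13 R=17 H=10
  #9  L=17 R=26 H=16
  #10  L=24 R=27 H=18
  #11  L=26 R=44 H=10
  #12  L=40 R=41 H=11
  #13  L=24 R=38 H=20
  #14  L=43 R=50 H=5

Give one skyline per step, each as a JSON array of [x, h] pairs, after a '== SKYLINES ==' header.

== SKYLINES ==
[[17,18],[27,0]]
[[17,18],[41,0]]
[[17,18],[41,0],[43,10],[45,0]]
[[17,18],[41,0],[43,10],[45,0]]
[[3,18],[41,0],[43,10],[45,0]]
[[3,18],[41,0],[43,10],[45,0]]
[[3,18],[41,6],[43,10],[45,6],[49,0]]
[[3,18],[41,6],[43,10],[45,6],[49,0]]
[[3,18],[41,6],[43,10],[45,6],[49,0]]
[[3,18],[41,6],[43,10],[45,6],[49,0]]
[[3,18],[41,10],[45,6],[49,0]]
[[3,18],[41,10],[45,6],[49,0]]
[[3,18],[24,20],[38,18],[41,10],[45,6],[49,0]]
[[3,18],[24,20],[38,18],[41,10],[45,6],[49,5],[50,0]]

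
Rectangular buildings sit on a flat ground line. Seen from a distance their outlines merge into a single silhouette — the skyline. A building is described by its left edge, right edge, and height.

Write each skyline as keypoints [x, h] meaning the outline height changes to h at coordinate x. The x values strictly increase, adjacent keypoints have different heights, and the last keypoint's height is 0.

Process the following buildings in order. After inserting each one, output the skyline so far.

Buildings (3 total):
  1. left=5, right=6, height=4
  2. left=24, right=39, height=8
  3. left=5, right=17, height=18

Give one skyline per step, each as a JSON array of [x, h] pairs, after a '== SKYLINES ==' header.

== SKYLINES ==
[[5,4],[6,0]]
[[5,4],[6,0],[24,8],[39,0]]
[[5,18],[17,0],[24,8],[39,0]]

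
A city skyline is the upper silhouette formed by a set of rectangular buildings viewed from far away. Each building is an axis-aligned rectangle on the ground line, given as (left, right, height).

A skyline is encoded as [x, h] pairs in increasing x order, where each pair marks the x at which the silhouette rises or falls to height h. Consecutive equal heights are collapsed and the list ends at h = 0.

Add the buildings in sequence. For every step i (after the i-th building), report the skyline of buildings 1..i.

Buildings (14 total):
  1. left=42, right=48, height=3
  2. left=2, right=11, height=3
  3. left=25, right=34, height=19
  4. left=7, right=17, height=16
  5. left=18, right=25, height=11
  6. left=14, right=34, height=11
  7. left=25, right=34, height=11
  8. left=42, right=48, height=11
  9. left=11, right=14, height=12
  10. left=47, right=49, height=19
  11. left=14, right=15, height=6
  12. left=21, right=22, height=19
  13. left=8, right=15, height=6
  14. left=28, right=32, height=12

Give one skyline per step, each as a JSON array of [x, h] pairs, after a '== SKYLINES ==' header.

== SKYLINES ==
[[42,3],[48,0]]
[[2,3],[11,0],[42,3],[48,0]]
[[2,3],[11,0],[25,19],[34,0],[42,3],[48,0]]
[[2,3],[7,16],[17,0],[25,19],[34,0],[42,3],[48,0]]
[[2,3],[7,16],[17,0],[18,11],[25,19],[34,0],[42,3],[48,0]]
[[2,3],[7,16],[17,11],[25,19],[34,0],[42,3],[48,0]]
[[2,3],[7,16],[17,11],[25,19],[34,0],[42,3],[48,0]]
[[2,3],[7,16],[17,11],[25,19],[34,0],[42,11],[48,0]]
[[2,3],[7,16],[17,11],[25,19],[34,0],[42,11],[48,0]]
[[2,3],[7,16],[17,11],[25,19],[34,0],[42,11],[47,19],[49,0]]
[[2,3],[7,16],[17,11],[25,19],[34,0],[42,11],[47,19],[49,0]]
[[2,3],[7,16],[17,11],[21,19],[22,11],[25,19],[34,0],[42,11],[47,19],[49,0]]
[[2,3],[7,16],[17,11],[21,19],[22,11],[25,19],[34,0],[42,11],[47,19],[49,0]]
[[2,3],[7,16],[17,11],[21,19],[22,11],[25,19],[34,0],[42,11],[47,19],[49,0]]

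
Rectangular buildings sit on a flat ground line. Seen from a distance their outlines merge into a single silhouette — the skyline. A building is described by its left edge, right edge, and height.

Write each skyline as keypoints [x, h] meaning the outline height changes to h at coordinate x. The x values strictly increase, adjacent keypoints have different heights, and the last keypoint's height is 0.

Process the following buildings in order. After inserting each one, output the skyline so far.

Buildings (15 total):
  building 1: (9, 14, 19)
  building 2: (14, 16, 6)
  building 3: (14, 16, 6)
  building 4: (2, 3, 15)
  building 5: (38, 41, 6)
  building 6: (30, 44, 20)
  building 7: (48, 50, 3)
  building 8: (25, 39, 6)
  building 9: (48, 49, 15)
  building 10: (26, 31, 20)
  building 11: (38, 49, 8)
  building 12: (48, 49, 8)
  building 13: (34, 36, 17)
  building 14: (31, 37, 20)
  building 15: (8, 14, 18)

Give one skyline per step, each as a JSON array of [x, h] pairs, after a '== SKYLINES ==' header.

== SKYLINES ==
[[9,19],[14,0]]
[[9,19],[14,6],[16,0]]
[[9,19],[14,6],[16,0]]
[[2,15],[3,0],[9,19],[14,6],[16,0]]
[[2,15],[3,0],[9,19],[14,6],[16,0],[38,6],[41,0]]
[[2,15],[3,0],[9,19],[14,6],[16,0],[30,20],[44,0]]
[[2,15],[3,0],[9,19],[14,6],[16,0],[30,20],[44,0],[48,3],[50,0]]
[[2,15],[3,0],[9,19],[14,6],[16,0],[25,6],[30,20],[44,0],[48,3],[50,0]]
[[2,15],[3,0],[9,19],[14,6],[16,0],[25,6],[30,20],[44,0],[48,15],[49,3],[50,0]]
[[2,15],[3,0],[9,19],[14,6],[16,0],[25,6],[26,20],[44,0],[48,15],[49,3],[50,0]]
[[2,15],[3,0],[9,19],[14,6],[16,0],[25,6],[26,20],[44,8],[48,15],[49,3],[50,0]]
[[2,15],[3,0],[9,19],[14,6],[16,0],[25,6],[26,20],[44,8],[48,15],[49,3],[50,0]]
[[2,15],[3,0],[9,19],[14,6],[16,0],[25,6],[26,20],[44,8],[48,15],[49,3],[50,0]]
[[2,15],[3,0],[9,19],[14,6],[16,0],[25,6],[26,20],[44,8],[48,15],[49,3],[50,0]]
[[2,15],[3,0],[8,18],[9,19],[14,6],[16,0],[25,6],[26,20],[44,8],[48,15],[49,3],[50,0]]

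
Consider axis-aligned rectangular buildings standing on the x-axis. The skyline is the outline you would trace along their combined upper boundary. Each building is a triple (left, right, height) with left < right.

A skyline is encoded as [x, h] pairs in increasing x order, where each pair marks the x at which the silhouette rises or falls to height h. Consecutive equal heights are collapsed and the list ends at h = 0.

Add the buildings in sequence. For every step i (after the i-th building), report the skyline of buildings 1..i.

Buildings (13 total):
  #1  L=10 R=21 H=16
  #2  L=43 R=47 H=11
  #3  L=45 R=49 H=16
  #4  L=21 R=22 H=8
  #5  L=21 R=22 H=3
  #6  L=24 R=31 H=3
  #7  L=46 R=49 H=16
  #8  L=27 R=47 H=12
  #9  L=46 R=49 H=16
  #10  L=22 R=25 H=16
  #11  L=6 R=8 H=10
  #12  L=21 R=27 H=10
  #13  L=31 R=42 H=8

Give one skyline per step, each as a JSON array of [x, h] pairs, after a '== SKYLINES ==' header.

== SKYLINES ==
[[10,16],[21,0]]
[[10,16],[21,0],[43,11],[47,0]]
[[10,16],[21,0],[43,11],[45,16],[49,0]]
[[10,16],[21,8],[22,0],[43,11],[45,16],[49,0]]
[[10,16],[21,8],[22,0],[43,11],[45,16],[49,0]]
[[10,16],[21,8],[22,0],[24,3],[31,0],[43,11],[45,16],[49,0]]
[[10,16],[21,8],[22,0],[24,3],[31,0],[43,11],[45,16],[49,0]]
[[10,16],[21,8],[22,0],[24,3],[27,12],[45,16],[49,0]]
[[10,16],[21,8],[22,0],[24,3],[27,12],[45,16],[49,0]]
[[10,16],[21,8],[22,16],[25,3],[27,12],[45,16],[49,0]]
[[6,10],[8,0],[10,16],[21,8],[22,16],[25,3],[27,12],[45,16],[49,0]]
[[6,10],[8,0],[10,16],[21,10],[22,16],[25,10],[27,12],[45,16],[49,0]]
[[6,10],[8,0],[10,16],[21,10],[22,16],[25,10],[27,12],[45,16],[49,0]]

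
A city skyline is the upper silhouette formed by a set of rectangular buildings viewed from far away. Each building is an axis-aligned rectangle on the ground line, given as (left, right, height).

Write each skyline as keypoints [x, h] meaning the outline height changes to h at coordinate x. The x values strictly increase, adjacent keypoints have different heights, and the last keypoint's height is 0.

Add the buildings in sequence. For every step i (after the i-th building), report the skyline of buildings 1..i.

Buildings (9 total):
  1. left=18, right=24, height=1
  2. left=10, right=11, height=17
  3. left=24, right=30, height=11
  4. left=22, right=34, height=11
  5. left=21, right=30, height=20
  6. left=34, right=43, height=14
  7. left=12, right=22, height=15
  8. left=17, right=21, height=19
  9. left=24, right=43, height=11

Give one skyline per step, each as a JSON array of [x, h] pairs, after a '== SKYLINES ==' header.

== SKYLINES ==
[[18,1],[24,0]]
[[10,17],[11,0],[18,1],[24,0]]
[[10,17],[11,0],[18,1],[24,11],[30,0]]
[[10,17],[11,0],[18,1],[22,11],[34,0]]
[[10,17],[11,0],[18,1],[21,20],[30,11],[34,0]]
[[10,17],[11,0],[18,1],[21,20],[30,11],[34,14],[43,0]]
[[10,17],[11,0],[12,15],[21,20],[30,11],[34,14],[43,0]]
[[10,17],[11,0],[12,15],[17,19],[21,20],[30,11],[34,14],[43,0]]
[[10,17],[11,0],[12,15],[17,19],[21,20],[30,11],[34,14],[43,0]]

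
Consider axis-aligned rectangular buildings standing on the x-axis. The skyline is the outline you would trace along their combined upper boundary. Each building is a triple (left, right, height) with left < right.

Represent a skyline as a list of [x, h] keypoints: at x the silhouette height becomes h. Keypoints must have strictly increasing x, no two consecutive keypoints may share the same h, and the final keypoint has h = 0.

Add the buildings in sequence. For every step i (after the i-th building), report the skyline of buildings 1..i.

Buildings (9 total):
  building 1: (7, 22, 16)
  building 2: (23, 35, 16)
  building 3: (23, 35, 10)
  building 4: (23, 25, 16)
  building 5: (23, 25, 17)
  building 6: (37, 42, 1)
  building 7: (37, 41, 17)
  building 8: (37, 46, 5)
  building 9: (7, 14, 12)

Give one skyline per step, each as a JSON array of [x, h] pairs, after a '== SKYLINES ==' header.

== SKYLINES ==
[[7,16],[22,0]]
[[7,16],[22,0],[23,16],[35,0]]
[[7,16],[22,0],[23,16],[35,0]]
[[7,16],[22,0],[23,16],[35,0]]
[[7,16],[22,0],[23,17],[25,16],[35,0]]
[[7,16],[22,0],[23,17],[25,16],[35,0],[37,1],[42,0]]
[[7,16],[22,0],[23,17],[25,16],[35,0],[37,17],[41,1],[42,0]]
[[7,16],[22,0],[23,17],[25,16],[35,0],[37,17],[41,5],[46,0]]
[[7,16],[22,0],[23,17],[25,16],[35,0],[37,17],[41,5],[46,0]]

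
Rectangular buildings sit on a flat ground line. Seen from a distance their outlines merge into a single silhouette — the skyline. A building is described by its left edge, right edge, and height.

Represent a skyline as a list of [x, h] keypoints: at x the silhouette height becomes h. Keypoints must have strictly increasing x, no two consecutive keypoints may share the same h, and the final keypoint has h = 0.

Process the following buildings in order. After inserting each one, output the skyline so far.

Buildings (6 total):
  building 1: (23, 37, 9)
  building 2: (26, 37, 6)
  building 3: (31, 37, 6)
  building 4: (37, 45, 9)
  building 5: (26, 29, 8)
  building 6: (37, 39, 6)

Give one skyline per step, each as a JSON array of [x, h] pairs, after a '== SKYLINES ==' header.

== SKYLINES ==
[[23,9],[37,0]]
[[23,9],[37,0]]
[[23,9],[37,0]]
[[23,9],[45,0]]
[[23,9],[45,0]]
[[23,9],[45,0]]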